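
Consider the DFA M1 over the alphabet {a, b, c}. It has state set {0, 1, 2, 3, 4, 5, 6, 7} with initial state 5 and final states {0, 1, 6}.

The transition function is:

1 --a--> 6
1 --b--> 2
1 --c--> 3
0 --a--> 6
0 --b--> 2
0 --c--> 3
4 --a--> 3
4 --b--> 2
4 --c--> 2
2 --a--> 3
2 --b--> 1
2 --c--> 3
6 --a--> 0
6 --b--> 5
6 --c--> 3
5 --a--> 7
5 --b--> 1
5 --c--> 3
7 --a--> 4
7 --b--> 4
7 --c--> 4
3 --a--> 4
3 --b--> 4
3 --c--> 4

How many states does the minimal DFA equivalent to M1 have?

All states are reachable from the start state.
Initial partition by acceptance: {0,1,6} | {2,3,4,5,7}.
Split {2,3,4,5,7} by δ(·,b) → {3,4,7} and {2,5}.
Refine {3,4,7} on symbol b: members go to different blocks, giving {3,7} and {4}.
The partition is now stable with 4 blocks: {0,1,6} | {3,7} | {2,5} | {4}.

4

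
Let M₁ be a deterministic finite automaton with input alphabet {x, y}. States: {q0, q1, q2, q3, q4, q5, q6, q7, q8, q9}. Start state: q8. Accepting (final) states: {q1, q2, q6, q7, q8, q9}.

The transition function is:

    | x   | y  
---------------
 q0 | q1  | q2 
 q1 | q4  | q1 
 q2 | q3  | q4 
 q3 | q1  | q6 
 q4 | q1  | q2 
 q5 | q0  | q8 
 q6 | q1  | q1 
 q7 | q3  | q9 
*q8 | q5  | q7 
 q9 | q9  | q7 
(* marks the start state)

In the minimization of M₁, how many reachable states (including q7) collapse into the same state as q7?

Every state is reachable, so we keep all 10.
P0 = {q1,q2,q6,q7,q8,q9} | {q0,q3,q4,q5}.
Split {q1,q2,q6,q7,q8,q9} by δ(·,x) → {q1,q2,q7,q8} and {q6,q9}.
Refine {q1,q2,q7,q8} on symbol y: members go to different blocks, giving {q1,q8} and {q2} and {q7}.
On input y, block {q1,q8} splits into {q1} and {q8}.
On input x, block {q0,q3,q4,q5} splits into {q0,q3,q4} and {q5}.
Refine {q0,q3,q4} on symbol y: members go to different blocks, giving {q0,q4} and {q3}.
On input x, block {q6,q9} splits into {q6} and {q9}.
The partition is now stable with 9 blocks: {q1} | {q0,q4} | {q6} | {q2} | {q7} | {q8} | {q5} | {q3} | {q9}.
State q7 belongs to the block {q7}, which has 1 states.

1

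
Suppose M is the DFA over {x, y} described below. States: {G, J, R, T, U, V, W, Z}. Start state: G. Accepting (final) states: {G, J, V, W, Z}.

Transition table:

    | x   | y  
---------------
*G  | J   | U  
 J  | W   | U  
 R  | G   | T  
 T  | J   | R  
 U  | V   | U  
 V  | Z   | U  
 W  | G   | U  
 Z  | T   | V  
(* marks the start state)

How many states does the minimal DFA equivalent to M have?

All states are reachable from the start state.
Initial partition by acceptance: {G,J,V,W,Z} | {R,T,U}.
On input x, block {G,J,V,W,Z} splits into {G,J,V,W} and {Z}.
Refine {G,J,V,W} on symbol x: members go to different blocks, giving {G,J,W} and {V}.
On input x, block {R,T,U} splits into {R,T} and {U}.
No further refinement is possible. Final partition (5 blocks): {G,J,W} | {R,T} | {Z} | {V} | {U}.

5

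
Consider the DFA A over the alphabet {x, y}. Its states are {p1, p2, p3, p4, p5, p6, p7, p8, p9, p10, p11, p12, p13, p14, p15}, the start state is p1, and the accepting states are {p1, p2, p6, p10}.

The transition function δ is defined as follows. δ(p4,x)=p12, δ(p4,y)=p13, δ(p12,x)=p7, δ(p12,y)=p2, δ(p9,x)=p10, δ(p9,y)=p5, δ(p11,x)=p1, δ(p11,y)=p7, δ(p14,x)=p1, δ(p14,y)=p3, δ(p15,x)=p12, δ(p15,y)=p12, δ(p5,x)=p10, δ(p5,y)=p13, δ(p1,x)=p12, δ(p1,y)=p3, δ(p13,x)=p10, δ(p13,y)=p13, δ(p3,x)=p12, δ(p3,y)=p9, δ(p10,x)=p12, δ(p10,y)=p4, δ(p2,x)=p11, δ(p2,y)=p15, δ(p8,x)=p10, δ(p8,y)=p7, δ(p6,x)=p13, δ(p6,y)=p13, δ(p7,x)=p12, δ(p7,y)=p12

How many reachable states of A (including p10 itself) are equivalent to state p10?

2

States {p6,p8,p14} cannot be reached from the start state, so discard them.
P0 = {p1,p2,p10} | {p3,p4,p5,p7,p9,p11,p12,p13,p15}.
On input x, block {p3,p4,p5,p7,p9,p11,p12,p13,p15} splits into {p3,p4,p7,p12,p15} and {p5,p9,p11,p13}.
Refine {p1,p2,p10} on symbol x: members go to different blocks, giving {p1,p10} and {p2}.
Split {p3,p4,p7,p12,p15} by δ(·,y) → {p3,p4} and {p7,p15} and {p12}.
Refine {p5,p9,p11,p13} on symbol y: members go to different blocks, giving {p5,p9,p13} and {p11}.
No further refinement is possible. Final partition (7 blocks): {p1,p10} | {p3,p4} | {p5,p9,p13} | {p2} | {p7,p15} | {p12} | {p11}.
The equivalence class containing p10 is {p1,p10}, of size 2.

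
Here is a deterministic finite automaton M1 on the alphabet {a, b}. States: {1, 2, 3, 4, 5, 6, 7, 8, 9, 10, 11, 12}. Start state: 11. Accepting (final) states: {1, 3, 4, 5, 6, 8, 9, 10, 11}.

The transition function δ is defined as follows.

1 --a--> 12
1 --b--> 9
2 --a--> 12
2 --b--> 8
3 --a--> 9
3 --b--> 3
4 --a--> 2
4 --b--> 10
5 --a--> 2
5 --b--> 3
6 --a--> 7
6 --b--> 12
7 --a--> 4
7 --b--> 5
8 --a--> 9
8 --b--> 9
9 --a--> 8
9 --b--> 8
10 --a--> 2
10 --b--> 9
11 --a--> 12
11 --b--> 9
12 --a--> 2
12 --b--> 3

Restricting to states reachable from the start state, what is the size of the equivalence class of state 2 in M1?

2

First remove the unreachable states {1,4,5,6,7,10}; 6 states remain.
Initial partition by acceptance: {3,8,9,11} | {2,12}.
Refine {3,8,9,11} on symbol a: members go to different blocks, giving {3,8,9} and {11}.
The partition is now stable with 3 blocks: {3,8,9} | {2,12} | {11}.
State 2 belongs to the block {2,12}, which has 2 states.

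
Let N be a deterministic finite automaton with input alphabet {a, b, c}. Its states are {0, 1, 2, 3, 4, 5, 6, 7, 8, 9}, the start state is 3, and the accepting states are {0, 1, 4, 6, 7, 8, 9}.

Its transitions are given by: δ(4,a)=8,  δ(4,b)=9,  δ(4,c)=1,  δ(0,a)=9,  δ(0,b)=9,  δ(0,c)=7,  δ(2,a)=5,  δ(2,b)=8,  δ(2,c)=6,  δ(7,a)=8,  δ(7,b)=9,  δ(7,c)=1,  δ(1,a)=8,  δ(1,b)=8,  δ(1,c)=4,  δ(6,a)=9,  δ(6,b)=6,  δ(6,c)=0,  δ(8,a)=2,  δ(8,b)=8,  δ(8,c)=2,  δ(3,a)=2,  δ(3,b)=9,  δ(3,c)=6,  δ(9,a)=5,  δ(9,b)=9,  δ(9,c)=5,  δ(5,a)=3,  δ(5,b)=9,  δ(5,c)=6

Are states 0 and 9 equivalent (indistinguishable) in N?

P0 = {0,1,4,6,7,8,9} | {2,3,5}.
Split {0,1,4,6,7,8,9} by δ(·,a) → {0,1,4,6,7} and {8,9}.
Refine {0,1,4,6,7} on symbol b: members go to different blocks, giving {0,1,4,7} and {6}.
The partition is now stable with 4 blocks: {0,1,4,7} | {2,3,5} | {8,9} | {6}.
0 and 9 end up in different blocks, so they are distinguishable. For instance, the string 'a' is accepted from only 0.

No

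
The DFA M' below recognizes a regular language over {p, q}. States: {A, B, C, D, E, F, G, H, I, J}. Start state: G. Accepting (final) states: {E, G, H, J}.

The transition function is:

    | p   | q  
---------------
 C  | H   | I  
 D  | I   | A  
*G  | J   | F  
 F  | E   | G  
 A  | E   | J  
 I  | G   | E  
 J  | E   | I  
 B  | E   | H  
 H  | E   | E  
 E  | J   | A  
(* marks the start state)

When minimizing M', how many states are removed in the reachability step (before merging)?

BFS from G reaches {A, E, F, G, I, J}; the 4 state(s) B, C, D, H are never visited.

4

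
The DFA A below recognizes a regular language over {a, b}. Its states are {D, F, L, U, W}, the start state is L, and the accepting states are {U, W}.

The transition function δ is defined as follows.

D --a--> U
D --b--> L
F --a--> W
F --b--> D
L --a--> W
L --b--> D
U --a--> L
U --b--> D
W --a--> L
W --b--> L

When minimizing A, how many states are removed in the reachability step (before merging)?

No path from L leads to F; the other 4 states are all reachable.

1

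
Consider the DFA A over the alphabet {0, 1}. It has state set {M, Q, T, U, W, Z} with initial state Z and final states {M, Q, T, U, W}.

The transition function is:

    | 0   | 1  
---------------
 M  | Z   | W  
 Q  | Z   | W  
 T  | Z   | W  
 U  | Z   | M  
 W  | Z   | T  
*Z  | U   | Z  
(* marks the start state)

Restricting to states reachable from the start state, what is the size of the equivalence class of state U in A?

First remove the unreachable states {Q}; 5 states remain.
Initial partition by acceptance: {M,T,U,W} | {Z}.
No further refinement is possible. Final partition (2 blocks): {M,T,U,W} | {Z}.
The equivalence class containing U is {M,T,U,W}, of size 4.

4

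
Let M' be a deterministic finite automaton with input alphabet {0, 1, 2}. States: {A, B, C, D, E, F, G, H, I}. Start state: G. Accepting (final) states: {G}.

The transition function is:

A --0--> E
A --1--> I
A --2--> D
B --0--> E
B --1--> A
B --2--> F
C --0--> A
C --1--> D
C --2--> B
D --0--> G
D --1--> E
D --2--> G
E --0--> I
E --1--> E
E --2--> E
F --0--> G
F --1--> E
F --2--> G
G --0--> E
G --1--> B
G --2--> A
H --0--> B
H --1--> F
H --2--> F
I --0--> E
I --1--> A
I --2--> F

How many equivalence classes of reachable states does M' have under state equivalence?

4

States {C,H} cannot be reached from the start state, so discard them.
Start with accepting vs non-accepting: {G} | {A,B,D,E,F,I}.
Split {A,B,D,E,F,I} by δ(·,0) → {A,B,E,I} and {D,F}.
On input 2, block {A,B,E,I} splits into {A,B,I} and {E}.
Stable partition: {G} | {A,B,I} | {D,F} | {E} — 4 equivalence classes.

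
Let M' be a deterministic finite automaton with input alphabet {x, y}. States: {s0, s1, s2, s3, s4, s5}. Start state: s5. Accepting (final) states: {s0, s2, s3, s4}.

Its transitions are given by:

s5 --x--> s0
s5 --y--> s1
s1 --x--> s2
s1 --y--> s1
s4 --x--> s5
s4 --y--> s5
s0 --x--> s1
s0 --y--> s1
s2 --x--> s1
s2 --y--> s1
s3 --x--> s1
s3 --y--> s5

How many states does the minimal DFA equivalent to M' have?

States {s3,s4} cannot be reached from the start state, so discard them.
Initial partition by acceptance: {s0,s2} | {s1,s5}.
The partition is now stable with 2 blocks: {s0,s2} | {s1,s5}.

2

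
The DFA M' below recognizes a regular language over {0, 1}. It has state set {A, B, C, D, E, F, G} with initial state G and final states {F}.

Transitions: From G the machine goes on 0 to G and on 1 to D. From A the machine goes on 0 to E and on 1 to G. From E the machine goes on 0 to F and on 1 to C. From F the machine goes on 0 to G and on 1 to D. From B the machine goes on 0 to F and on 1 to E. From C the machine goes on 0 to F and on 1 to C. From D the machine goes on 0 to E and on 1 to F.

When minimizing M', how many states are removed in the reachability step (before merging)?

2

No path from G leads to A, B; the other 5 states are all reachable.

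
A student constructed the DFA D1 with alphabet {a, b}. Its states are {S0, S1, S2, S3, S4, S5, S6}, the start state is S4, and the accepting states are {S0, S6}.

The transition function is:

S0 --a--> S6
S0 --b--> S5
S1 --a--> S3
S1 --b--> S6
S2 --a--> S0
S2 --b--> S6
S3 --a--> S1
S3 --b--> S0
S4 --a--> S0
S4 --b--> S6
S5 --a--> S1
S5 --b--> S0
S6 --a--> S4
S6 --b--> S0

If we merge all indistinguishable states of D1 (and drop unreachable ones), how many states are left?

First remove the unreachable states {S2}; 6 states remain.
P0 = {S0,S6} | {S1,S3,S4,S5}.
On input a, block {S0,S6} splits into {S0} and {S6}.
Split {S1,S3,S4,S5} by δ(·,a) → {S1,S3,S5} and {S4}.
On input b, block {S1,S3,S5} splits into {S3,S5} and {S1}.
Stable partition: {S0} | {S3,S5} | {S6} | {S4} | {S1} — 5 equivalence classes.

5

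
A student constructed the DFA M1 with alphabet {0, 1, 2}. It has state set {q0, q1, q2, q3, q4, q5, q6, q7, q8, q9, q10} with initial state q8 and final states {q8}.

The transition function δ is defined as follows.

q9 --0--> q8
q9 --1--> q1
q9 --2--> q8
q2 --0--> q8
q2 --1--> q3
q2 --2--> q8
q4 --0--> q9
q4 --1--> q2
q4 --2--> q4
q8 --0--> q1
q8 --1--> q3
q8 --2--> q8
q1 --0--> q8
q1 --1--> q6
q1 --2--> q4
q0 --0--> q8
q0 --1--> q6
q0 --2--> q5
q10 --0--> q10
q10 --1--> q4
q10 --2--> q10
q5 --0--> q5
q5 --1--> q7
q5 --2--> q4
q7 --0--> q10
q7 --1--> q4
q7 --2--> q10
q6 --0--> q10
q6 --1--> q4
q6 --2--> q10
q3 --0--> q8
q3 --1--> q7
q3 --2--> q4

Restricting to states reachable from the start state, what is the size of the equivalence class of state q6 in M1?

Reachable states from the start: {q1,q2,q3,q4,q6,q7,q8,q9,q10}. Unreachable: {q0,q5} — drop them.
Initial partition by acceptance: {q8} | {q1,q2,q3,q4,q6,q7,q9,q10}.
Split {q1,q2,q3,q4,q6,q7,q9,q10} by δ(·,0) → {q1,q2,q3,q9} and {q4,q6,q7,q10}.
Refine {q1,q2,q3,q9} on symbol 1: members go to different blocks, giving {q1,q3} and {q2,q9}.
Refine {q4,q6,q7,q10} on symbol 0: members go to different blocks, giving {q6,q7,q10} and {q4}.
No further refinement is possible. Final partition (5 blocks): {q8} | {q1,q3} | {q6,q7,q10} | {q2,q9} | {q4}.
State q6 belongs to the block {q6,q7,q10}, which has 3 states.

3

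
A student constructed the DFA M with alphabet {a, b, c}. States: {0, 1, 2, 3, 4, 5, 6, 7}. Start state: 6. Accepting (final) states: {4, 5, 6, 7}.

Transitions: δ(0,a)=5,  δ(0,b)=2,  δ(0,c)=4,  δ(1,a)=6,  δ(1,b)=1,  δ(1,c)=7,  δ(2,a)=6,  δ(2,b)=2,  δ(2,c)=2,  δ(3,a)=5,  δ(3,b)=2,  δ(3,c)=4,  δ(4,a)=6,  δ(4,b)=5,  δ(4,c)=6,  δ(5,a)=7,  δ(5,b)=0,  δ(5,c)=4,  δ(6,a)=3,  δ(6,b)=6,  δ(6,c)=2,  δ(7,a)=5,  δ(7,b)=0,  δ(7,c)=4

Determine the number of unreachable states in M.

Starting at 6 and following transitions, the reachable set is {0, 2, 3, 4, 5, 6, 7}. That leaves 1 unreachable — 1 in total.

1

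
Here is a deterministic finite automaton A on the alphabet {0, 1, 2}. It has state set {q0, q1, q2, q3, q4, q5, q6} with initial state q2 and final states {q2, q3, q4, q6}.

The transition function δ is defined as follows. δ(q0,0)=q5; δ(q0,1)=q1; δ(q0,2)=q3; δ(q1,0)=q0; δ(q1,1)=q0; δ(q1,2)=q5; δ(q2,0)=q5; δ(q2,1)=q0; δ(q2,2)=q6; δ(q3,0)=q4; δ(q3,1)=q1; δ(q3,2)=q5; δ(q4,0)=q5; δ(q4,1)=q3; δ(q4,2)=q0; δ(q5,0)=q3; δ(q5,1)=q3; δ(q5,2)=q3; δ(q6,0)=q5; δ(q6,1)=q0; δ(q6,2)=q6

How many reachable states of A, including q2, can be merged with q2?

Every state is reachable, so we keep all 7.
P0 = {q2,q3,q4,q6} | {q0,q1,q5}.
On input 0, block {q2,q3,q4,q6} splits into {q2,q4,q6} and {q3}.
Split {q2,q4,q6} by δ(·,1) → {q2,q6} and {q4}.
Split {q0,q1,q5} by δ(·,0) → {q0,q1} and {q5}.
On input 0, block {q0,q1} splits into {q0} and {q1}.
Stable partition: {q2,q6} | {q0} | {q3} | {q4} | {q5} | {q1} — 6 equivalence classes.
State q2 belongs to the block {q2,q6}, which has 2 states.

2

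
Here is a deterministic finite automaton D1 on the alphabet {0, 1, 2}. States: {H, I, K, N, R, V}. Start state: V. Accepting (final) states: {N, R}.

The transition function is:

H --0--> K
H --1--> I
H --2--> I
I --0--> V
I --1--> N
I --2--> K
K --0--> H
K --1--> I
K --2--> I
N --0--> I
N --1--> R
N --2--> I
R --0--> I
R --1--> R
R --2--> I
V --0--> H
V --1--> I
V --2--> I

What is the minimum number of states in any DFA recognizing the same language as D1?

Every state is reachable, so we keep all 6.
Initial partition by acceptance: {N,R} | {H,I,K,V}.
Refine {H,I,K,V} on symbol 1: members go to different blocks, giving {H,K,V} and {I}.
The partition is now stable with 3 blocks: {N,R} | {H,K,V} | {I}.

3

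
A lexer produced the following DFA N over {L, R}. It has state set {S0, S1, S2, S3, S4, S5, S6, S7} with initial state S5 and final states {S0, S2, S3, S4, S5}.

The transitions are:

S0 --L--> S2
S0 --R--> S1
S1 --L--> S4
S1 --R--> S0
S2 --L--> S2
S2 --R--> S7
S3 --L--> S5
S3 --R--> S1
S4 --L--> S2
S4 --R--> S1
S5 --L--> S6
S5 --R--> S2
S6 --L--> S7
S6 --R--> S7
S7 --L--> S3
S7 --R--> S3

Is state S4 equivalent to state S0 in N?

Start with accepting vs non-accepting: {S0,S2,S3,S4,S5} | {S1,S6,S7}.
Refine {S0,S2,S3,S4,S5} on symbol L: members go to different blocks, giving {S0,S2,S3,S4} and {S5}.
Refine {S0,S2,S3,S4} on symbol L: members go to different blocks, giving {S0,S2,S4} and {S3}.
On input L, block {S1,S6,S7} splits into {S1} and {S6} and {S7}.
Refine {S0,S2,S4} on symbol R: members go to different blocks, giving {S0,S4} and {S2}.
The partition is now stable with 7 blocks: {S0,S4} | {S1} | {S5} | {S3} | {S6} | {S7} | {S2}.
S4 and S0 lie in the same block of the stable partition, so they are equivalent — no string distinguishes them.

Yes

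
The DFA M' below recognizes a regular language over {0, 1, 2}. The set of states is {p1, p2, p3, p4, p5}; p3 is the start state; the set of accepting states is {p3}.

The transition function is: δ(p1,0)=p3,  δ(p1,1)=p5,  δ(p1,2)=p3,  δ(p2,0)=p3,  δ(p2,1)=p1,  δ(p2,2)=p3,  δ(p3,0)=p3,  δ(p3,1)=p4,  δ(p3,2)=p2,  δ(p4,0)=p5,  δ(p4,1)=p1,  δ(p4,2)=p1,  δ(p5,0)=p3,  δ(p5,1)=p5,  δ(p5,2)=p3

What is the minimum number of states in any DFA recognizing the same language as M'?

3

All states are reachable from the start state.
P0 = {p3} | {p1,p2,p4,p5}.
Refine {p1,p2,p4,p5} on symbol 0: members go to different blocks, giving {p1,p2,p5} and {p4}.
The partition is now stable with 3 blocks: {p3} | {p1,p2,p5} | {p4}.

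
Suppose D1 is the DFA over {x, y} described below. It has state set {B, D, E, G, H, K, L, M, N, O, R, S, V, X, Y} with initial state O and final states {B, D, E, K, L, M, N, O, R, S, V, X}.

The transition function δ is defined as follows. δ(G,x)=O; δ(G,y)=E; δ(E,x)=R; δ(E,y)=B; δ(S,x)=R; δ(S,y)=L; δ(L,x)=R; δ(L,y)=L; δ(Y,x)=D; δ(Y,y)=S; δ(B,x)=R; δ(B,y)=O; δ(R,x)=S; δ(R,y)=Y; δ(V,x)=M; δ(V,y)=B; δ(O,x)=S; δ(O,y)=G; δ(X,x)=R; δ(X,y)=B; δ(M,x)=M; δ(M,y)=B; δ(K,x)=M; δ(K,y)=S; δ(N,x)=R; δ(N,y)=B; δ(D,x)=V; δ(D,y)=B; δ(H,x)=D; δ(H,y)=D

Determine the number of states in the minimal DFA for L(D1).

8

States {H,K,N,X} cannot be reached from the start state, so discard them.
Initial partition by acceptance: {B,D,E,L,M,O,R,S,V} | {G,Y}.
Refine {B,D,E,L,M,O,R,S,V} on symbol y: members go to different blocks, giving {B,D,E,L,M,S,V} and {O,R}.
Refine {B,D,E,L,M,S,V} on symbol x: members go to different blocks, giving {B,E,L,S} and {D,M,V}.
Split {B,E,L,S} by δ(·,y) → {E,L,S} and {B}.
On input y, block {E,L,S} splits into {L,S} and {E}.
On input x, block {G,Y} splits into {Y} and {G}.
Refine {O,R} on symbol y: members go to different blocks, giving {O} and {R}.
The partition is now stable with 8 blocks: {L,S} | {Y} | {O} | {D,M,V} | {B} | {E} | {G} | {R}.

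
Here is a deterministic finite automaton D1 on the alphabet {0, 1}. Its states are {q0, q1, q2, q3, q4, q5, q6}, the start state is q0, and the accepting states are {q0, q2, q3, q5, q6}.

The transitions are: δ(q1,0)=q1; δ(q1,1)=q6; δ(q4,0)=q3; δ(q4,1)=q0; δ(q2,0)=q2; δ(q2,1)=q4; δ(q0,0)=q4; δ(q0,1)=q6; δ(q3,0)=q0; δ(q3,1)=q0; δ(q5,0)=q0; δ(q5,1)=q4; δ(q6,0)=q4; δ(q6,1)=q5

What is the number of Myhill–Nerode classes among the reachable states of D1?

States {q1,q2} cannot be reached from the start state, so discard them.
P0 = {q0,q3,q5,q6} | {q4}.
On input 0, block {q0,q3,q5,q6} splits into {q0,q6} and {q3,q5}.
Refine {q0,q6} on symbol 1: members go to different blocks, giving {q0} and {q6}.
Split {q3,q5} by δ(·,1) → {q3} and {q5}.
Stable partition: {q0} | {q4} | {q3} | {q6} | {q5} — 5 equivalence classes.

5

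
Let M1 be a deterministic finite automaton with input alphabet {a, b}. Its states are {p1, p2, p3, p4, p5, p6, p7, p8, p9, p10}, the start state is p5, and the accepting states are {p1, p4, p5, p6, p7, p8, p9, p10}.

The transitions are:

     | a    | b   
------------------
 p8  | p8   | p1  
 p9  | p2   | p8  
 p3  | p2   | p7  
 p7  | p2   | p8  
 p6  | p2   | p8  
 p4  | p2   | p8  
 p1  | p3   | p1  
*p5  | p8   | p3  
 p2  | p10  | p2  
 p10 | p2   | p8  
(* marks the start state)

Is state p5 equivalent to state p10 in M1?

States {p4,p6,p9} cannot be reached from the start state, so discard them.
Start with accepting vs non-accepting: {p1,p5,p7,p8,p10} | {p2,p3}.
Split {p1,p5,p7,p8,p10} by δ(·,a) → {p1,p7,p10} and {p5,p8}.
Split {p1,p7,p10} by δ(·,b) → {p7,p10} and {p1}.
Split {p2,p3} by δ(·,a) → {p2} and {p3}.
Refine {p5,p8} on symbol b: members go to different blocks, giving {p5} and {p8}.
The partition is now stable with 6 blocks: {p7,p10} | {p2} | {p5} | {p1} | {p3} | {p8}.
p5 and p10 end up in different blocks, so they are distinguishable. For instance, the string 'a' is accepted from only p5.

No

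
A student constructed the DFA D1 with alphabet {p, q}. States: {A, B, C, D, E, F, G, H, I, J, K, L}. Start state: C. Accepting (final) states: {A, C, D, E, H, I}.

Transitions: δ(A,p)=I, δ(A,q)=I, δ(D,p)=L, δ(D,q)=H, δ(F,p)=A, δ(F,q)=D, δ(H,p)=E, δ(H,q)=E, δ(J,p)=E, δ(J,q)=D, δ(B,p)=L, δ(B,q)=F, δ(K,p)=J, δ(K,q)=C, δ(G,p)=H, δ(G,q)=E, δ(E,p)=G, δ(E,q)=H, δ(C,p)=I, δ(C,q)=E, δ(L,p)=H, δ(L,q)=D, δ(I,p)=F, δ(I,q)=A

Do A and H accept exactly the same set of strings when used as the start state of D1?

Yes

First remove the unreachable states {B,J,K}; 9 states remain.
P0 = {A,C,D,E,H,I} | {F,G,L}.
Split {A,C,D,E,H,I} by δ(·,p) → {A,C,H} and {D,E,I}.
The partition is now stable with 3 blocks: {A,C,H} | {F,G,L} | {D,E,I}.
A and H lie in the same block of the stable partition, so they are equivalent — no string distinguishes them.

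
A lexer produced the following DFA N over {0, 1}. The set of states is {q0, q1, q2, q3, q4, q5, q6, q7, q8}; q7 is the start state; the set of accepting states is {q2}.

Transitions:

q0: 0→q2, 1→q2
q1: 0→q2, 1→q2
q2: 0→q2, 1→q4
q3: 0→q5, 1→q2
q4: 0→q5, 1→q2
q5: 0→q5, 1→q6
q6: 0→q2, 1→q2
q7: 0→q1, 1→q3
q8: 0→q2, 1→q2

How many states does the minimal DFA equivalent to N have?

First remove the unreachable states {q0,q8}; 7 states remain.
Initial partition by acceptance: {q2} | {q1,q3,q4,q5,q6,q7}.
Refine {q1,q3,q4,q5,q6,q7} on symbol 0: members go to different blocks, giving {q3,q4,q5,q7} and {q1,q6}.
Split {q3,q4,q5,q7} by δ(·,0) → {q3,q4,q5} and {q7}.
Refine {q3,q4,q5} on symbol 1: members go to different blocks, giving {q3,q4} and {q5}.
No further refinement is possible. Final partition (5 blocks): {q2} | {q3,q4} | {q1,q6} | {q7} | {q5}.

5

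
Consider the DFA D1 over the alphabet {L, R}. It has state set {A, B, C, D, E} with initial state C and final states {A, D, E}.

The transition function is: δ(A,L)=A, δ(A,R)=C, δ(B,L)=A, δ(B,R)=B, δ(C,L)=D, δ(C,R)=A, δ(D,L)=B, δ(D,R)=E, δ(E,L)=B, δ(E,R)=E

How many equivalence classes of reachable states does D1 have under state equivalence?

Start with accepting vs non-accepting: {A,D,E} | {B,C}.
Split {A,D,E} by δ(·,L) → {D,E} and {A}.
Refine {B,C} on symbol L: members go to different blocks, giving {B} and {C}.
No further refinement is possible. Final partition (4 blocks): {D,E} | {B} | {A} | {C}.

4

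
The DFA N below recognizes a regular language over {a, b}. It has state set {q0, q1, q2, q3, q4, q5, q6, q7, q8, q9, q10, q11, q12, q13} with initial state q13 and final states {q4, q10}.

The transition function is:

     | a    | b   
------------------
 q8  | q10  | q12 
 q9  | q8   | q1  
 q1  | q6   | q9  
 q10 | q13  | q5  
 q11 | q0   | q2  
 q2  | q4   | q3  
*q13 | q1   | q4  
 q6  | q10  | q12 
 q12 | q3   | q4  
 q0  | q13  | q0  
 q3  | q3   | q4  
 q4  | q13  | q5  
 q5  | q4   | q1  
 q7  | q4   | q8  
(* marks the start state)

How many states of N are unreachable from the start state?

No path from q13 leads to q0, q2, q7, q11; the other 10 states are all reachable.

4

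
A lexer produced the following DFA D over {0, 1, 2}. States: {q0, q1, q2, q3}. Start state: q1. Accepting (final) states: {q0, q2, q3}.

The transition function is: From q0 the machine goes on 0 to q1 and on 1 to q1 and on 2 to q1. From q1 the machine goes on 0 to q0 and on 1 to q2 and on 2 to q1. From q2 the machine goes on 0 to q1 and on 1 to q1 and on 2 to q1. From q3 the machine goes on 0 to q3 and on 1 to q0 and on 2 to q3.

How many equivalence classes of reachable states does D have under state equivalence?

2

Reachable states from the start: {q0,q1,q2}. Unreachable: {q3} — drop them.
Initial partition by acceptance: {q0,q2} | {q1}.
The partition is now stable with 2 blocks: {q0,q2} | {q1}.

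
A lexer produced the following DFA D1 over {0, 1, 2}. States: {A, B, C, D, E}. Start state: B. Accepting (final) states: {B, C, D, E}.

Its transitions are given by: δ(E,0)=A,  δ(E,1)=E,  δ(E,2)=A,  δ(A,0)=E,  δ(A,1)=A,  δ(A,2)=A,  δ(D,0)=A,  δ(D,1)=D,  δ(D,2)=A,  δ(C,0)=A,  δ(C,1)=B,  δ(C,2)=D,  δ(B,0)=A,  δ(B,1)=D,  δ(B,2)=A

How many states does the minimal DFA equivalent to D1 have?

Reachable states from the start: {A,B,D,E}. Unreachable: {C} — drop them.
Start with accepting vs non-accepting: {B,D,E} | {A}.
The partition is now stable with 2 blocks: {B,D,E} | {A}.

2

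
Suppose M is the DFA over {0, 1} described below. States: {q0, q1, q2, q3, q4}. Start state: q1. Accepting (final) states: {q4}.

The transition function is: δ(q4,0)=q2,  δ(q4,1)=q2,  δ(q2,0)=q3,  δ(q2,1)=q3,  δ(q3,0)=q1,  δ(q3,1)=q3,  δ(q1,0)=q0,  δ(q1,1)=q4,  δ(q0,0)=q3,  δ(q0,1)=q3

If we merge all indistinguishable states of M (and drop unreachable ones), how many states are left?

Every state is reachable, so we keep all 5.
P0 = {q4} | {q0,q1,q2,q3}.
On input 1, block {q0,q1,q2,q3} splits into {q0,q2,q3} and {q1}.
On input 0, block {q0,q2,q3} splits into {q0,q2} and {q3}.
Stable partition: {q4} | {q0,q2} | {q1} | {q3} — 4 equivalence classes.

4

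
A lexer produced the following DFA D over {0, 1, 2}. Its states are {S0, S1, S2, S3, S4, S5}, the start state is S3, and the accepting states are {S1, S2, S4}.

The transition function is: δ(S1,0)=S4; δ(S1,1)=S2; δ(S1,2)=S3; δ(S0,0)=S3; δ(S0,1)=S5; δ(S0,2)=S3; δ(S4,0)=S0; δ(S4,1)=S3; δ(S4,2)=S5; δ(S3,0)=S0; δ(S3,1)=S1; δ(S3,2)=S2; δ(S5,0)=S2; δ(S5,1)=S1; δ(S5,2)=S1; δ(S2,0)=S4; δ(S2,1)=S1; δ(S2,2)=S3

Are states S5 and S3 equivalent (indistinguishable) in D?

No

Start with accepting vs non-accepting: {S1,S2,S4} | {S0,S3,S5}.
On input 0, block {S1,S2,S4} splits into {S1,S2} and {S4}.
On input 0, block {S0,S3,S5} splits into {S0,S3} and {S5}.
Refine {S0,S3} on symbol 1: members go to different blocks, giving {S0} and {S3}.
No further refinement is possible. Final partition (5 blocks): {S1,S2} | {S0} | {S4} | {S5} | {S3}.
S5 and S3 end up in different blocks, so they are distinguishable. For instance, the string '0' is accepted from only S5.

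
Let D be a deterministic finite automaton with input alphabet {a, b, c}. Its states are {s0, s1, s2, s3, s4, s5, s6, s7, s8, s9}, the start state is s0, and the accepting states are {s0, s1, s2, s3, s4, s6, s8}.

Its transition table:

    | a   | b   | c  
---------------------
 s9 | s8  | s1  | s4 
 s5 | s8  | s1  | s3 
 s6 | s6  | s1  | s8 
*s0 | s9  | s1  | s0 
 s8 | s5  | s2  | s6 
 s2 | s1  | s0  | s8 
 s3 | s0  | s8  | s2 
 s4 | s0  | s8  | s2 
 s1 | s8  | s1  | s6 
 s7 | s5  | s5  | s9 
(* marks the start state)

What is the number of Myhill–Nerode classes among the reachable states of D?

7

States {s7} cannot be reached from the start state, so discard them.
P0 = {s0,s1,s2,s3,s4,s6,s8} | {s5,s9}.
On input a, block {s0,s1,s2,s3,s4,s6,s8} splits into {s1,s2,s3,s4,s6} and {s0,s8}.
Refine {s1,s2,s3,s4,s6} on symbol a: members go to different blocks, giving {s1,s3,s4} and {s2,s6}.
Split {s1,s3,s4} by δ(·,b) → {s3,s4} and {s1}.
On input b, block {s0,s8} splits into {s0} and {s8}.
Refine {s2,s6} on symbol a: members go to different blocks, giving {s2} and {s6}.
The partition is now stable with 7 blocks: {s3,s4} | {s5,s9} | {s0} | {s2} | {s1} | {s8} | {s6}.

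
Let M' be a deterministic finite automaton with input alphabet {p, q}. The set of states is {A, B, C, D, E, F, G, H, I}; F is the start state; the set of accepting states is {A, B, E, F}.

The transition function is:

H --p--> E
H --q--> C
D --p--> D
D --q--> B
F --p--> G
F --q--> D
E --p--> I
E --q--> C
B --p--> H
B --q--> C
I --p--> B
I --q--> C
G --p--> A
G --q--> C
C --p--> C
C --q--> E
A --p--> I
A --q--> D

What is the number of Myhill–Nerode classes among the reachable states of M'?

3

Every state is reachable, so we keep all 9.
Initial partition by acceptance: {A,B,E,F} | {C,D,G,H,I}.
On input p, block {C,D,G,H,I} splits into {G,H,I} and {C,D}.
No further refinement is possible. Final partition (3 blocks): {A,B,E,F} | {G,H,I} | {C,D}.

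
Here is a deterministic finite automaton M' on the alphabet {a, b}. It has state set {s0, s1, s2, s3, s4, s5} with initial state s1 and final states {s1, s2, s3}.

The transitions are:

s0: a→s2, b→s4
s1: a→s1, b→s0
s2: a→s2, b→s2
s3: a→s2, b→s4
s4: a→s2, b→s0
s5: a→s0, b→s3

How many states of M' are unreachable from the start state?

2

Starting at s1 and following transitions, the reachable set is {s0, s1, s2, s4}. That leaves s3, s5 unreachable — 2 in total.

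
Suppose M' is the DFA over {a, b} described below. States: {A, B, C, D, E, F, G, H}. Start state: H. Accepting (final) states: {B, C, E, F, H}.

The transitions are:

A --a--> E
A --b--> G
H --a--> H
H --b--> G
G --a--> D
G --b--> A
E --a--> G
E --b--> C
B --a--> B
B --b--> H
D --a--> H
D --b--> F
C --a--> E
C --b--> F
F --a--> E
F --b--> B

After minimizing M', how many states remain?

8

Start with accepting vs non-accepting: {B,C,E,F,H} | {A,D,G}.
Refine {B,C,E,F,H} on symbol a: members go to different blocks, giving {B,C,F,H} and {E}.
On input a, block {B,C,F,H} splits into {B,H} and {C,F}.
On input b, block {B,H} splits into {B} and {H}.
On input a, block {A,D,G} splits into {A} and {D} and {G}.
Refine {C,F} on symbol b: members go to different blocks, giving {C} and {F}.
The partition is now stable with 8 blocks: {B} | {A} | {E} | {C} | {H} | {D} | {G} | {F}.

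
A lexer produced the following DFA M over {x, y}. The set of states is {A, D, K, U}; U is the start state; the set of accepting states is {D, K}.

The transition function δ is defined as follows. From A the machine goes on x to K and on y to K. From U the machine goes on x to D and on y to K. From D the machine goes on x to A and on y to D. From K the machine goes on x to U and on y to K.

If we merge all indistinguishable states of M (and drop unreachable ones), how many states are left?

P0 = {D,K} | {A,U}.
The partition is now stable with 2 blocks: {D,K} | {A,U}.

2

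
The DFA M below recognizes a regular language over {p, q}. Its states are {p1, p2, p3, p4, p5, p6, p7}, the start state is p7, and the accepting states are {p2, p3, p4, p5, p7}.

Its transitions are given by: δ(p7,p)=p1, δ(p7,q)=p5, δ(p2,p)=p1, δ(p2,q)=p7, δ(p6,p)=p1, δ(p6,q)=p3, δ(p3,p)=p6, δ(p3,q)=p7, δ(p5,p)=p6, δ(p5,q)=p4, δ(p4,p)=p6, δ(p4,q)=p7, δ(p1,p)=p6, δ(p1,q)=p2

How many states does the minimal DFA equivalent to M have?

P0 = {p2,p3,p4,p5,p7} | {p1,p6}.
No further refinement is possible. Final partition (2 blocks): {p2,p3,p4,p5,p7} | {p1,p6}.

2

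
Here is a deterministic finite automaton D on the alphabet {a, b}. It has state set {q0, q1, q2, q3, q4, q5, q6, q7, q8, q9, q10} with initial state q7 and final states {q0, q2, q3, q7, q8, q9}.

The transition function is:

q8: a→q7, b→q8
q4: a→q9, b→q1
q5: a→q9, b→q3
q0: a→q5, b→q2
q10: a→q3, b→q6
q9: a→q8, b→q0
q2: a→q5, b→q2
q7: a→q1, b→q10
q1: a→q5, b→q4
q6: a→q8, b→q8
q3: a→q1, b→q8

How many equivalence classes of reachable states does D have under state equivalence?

10

Every state is reachable, so we keep all 11.
Initial partition by acceptance: {q0,q2,q3,q7,q8,q9} | {q1,q4,q5,q6,q10}.
Refine {q0,q2,q3,q7,q8,q9} on symbol a: members go to different blocks, giving {q0,q2,q3,q7} and {q8,q9}.
Split {q0,q2,q3,q7} by δ(·,b) → {q0,q2} and {q3} and {q7}.
On input a, block {q1,q4,q5,q6,q10} splits into {q4,q5,q6} and {q1} and {q10}.
Refine {q4,q5,q6} on symbol b: members go to different blocks, giving {q4} and {q5} and {q6}.
Refine {q8,q9} on symbol a: members go to different blocks, giving {q8} and {q9}.
Stable partition: {q0,q2} | {q4} | {q8} | {q3} | {q7} | {q1} | {q10} | {q5} | {q6} | {q9} — 10 equivalence classes.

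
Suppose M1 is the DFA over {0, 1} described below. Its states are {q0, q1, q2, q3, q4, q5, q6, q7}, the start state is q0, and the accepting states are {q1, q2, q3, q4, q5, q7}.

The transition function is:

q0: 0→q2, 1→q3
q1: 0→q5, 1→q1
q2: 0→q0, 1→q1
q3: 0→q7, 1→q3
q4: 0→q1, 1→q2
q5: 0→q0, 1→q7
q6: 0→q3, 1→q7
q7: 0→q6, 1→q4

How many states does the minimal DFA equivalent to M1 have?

Start with accepting vs non-accepting: {q1,q2,q3,q4,q5,q7} | {q0,q6}.
On input 0, block {q1,q2,q3,q4,q5,q7} splits into {q1,q3,q4} and {q2,q5,q7}.
Split {q1,q3,q4} by δ(·,0) → {q1,q3} and {q4}.
On input 0, block {q0,q6} splits into {q0} and {q6}.
On input 0, block {q2,q5,q7} splits into {q2,q5} and {q7}.
Split {q1,q3} by δ(·,0) → {q1} and {q3}.
Refine {q2,q5} on symbol 1: members go to different blocks, giving {q2} and {q5}.
The partition is now stable with 8 blocks: {q1} | {q0} | {q2} | {q4} | {q6} | {q7} | {q3} | {q5}.

8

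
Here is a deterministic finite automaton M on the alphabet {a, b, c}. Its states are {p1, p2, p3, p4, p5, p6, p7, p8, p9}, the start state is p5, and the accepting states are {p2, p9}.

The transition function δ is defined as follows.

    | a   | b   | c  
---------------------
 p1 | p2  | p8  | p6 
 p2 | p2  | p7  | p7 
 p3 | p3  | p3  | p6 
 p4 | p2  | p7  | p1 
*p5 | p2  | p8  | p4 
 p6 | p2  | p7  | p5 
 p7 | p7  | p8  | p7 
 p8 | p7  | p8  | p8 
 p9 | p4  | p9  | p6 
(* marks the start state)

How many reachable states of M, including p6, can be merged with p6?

First remove the unreachable states {p3,p9}; 7 states remain.
Start with accepting vs non-accepting: {p2} | {p1,p4,p5,p6,p7,p8}.
Split {p1,p4,p5,p6,p7,p8} by δ(·,a) → {p1,p4,p5,p6} and {p7,p8}.
Stable partition: {p2} | {p1,p4,p5,p6} | {p7,p8} — 3 equivalence classes.
State p6 belongs to the block {p1,p4,p5,p6}, which has 4 states.

4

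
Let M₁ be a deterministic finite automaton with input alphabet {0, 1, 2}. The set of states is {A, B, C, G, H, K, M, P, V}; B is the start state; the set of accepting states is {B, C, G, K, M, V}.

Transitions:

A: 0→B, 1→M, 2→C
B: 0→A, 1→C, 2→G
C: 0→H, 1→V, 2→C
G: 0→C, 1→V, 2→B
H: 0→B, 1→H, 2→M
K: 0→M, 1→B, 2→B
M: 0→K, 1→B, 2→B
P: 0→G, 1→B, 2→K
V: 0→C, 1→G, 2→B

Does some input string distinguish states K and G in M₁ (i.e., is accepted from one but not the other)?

Yes

First remove the unreachable states {P}; 8 states remain.
Initial partition by acceptance: {B,C,G,K,M,V} | {A,H}.
On input 0, block {B,C,G,K,M,V} splits into {G,K,M,V} and {B,C}.
Refine {G,K,M,V} on symbol 0: members go to different blocks, giving {G,V} and {K,M}.
On input 1, block {A,H} splits into {H} and {A}.
Refine {B,C} on symbol 0: members go to different blocks, giving {B} and {C}.
The partition is now stable with 6 blocks: {G,V} | {H} | {B} | {K,M} | {A} | {C}.
K and G end up in different blocks, so they are distinguishable. For instance, the string '00' is accepted from only K.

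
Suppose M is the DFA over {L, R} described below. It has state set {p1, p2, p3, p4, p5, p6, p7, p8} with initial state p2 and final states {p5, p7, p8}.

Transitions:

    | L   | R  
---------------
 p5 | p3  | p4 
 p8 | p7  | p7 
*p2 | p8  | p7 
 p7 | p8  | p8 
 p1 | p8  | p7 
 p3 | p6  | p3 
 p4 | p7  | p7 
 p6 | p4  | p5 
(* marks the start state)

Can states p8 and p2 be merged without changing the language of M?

States {p1,p3,p4,p5,p6} cannot be reached from the start state, so discard them.
Start with accepting vs non-accepting: {p7,p8} | {p2}.
Stable partition: {p7,p8} | {p2} — 2 equivalence classes.
p8 and p2 end up in different blocks, so they are distinguishable. For instance, the string 'ε' is accepted from only p8.

No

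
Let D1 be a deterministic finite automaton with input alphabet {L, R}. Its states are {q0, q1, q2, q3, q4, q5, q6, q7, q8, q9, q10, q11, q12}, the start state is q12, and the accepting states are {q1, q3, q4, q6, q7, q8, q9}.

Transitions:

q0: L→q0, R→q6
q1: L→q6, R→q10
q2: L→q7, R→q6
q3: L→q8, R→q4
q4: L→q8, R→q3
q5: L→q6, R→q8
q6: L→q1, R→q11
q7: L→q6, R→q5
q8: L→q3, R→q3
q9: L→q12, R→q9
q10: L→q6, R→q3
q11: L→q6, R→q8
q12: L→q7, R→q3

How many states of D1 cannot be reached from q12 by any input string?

3

Starting at q12 and following transitions, the reachable set is {q1, q3, q4, q5, q6, q7, q8, q10, q11, q12}. That leaves q0, q2, q9 unreachable — 3 in total.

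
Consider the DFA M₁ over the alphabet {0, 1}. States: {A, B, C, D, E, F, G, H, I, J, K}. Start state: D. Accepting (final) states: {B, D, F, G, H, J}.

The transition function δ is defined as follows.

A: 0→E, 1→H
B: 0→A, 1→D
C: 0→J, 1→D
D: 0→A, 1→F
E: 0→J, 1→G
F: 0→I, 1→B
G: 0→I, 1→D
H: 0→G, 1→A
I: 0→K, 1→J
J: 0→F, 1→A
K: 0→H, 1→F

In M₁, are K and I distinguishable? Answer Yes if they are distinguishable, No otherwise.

Yes

Reachable states from the start: {A,B,D,E,F,G,H,I,J,K}. Unreachable: {C} — drop them.
Initial partition by acceptance: {B,D,F,G,H,J} | {A,E,I,K}.
Split {B,D,F,G,H,J} by δ(·,0) → {B,D,F,G} and {H,J}.
On input 0, block {A,E,I,K} splits into {A,I} and {E,K}.
The partition is now stable with 4 blocks: {B,D,F,G} | {A,I} | {H,J} | {E,K}.
K and I end up in different blocks, so they are distinguishable. For instance, the string '0' is accepted from only K.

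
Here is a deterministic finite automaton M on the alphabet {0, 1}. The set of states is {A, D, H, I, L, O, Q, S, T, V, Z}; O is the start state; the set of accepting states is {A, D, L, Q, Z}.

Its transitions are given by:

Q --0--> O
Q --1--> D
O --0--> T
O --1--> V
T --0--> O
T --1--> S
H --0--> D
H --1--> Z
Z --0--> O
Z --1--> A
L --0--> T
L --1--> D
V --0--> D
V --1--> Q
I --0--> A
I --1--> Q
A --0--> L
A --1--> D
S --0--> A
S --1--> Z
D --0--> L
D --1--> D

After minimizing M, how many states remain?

4

Reachable states from the start: {A,D,L,O,Q,S,T,V,Z}. Unreachable: {H,I} — drop them.
P0 = {A,D,L,Q,Z} | {O,S,T,V}.
On input 0, block {A,D,L,Q,Z} splits into {L,Q,Z} and {A,D}.
On input 0, block {O,S,T,V} splits into {O,T} and {S,V}.
Stable partition: {L,Q,Z} | {O,T} | {A,D} | {S,V} — 4 equivalence classes.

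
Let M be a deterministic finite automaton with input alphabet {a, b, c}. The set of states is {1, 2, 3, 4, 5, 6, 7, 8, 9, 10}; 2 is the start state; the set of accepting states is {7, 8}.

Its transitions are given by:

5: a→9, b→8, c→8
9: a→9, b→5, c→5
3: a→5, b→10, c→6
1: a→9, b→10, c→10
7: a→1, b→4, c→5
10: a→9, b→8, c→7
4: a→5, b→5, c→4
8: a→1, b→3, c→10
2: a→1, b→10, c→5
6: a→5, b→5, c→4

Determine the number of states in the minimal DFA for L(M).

4

Start with accepting vs non-accepting: {7,8} | {1,2,3,4,5,6,9,10}.
Refine {1,2,3,4,5,6,9,10} on symbol b: members go to different blocks, giving {1,2,3,4,6,9} and {5,10}.
On input a, block {1,2,3,4,6,9} splits into {1,2,9} and {3,4,6}.
The partition is now stable with 4 blocks: {7,8} | {1,2,9} | {5,10} | {3,4,6}.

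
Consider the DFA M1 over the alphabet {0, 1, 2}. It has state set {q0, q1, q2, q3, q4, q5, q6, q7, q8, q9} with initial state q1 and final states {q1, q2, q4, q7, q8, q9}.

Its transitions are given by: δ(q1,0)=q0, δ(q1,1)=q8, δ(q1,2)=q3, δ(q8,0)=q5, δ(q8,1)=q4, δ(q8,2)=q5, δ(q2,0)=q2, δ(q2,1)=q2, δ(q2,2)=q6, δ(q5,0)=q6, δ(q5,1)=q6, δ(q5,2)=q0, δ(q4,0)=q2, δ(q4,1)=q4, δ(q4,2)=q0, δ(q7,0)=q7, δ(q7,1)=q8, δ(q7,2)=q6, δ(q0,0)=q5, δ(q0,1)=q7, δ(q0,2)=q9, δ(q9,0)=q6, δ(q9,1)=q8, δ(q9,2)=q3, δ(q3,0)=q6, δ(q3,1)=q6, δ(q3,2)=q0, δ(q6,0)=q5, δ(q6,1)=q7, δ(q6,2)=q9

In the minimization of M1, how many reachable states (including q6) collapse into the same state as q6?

2

All states are reachable from the start state.
Start with accepting vs non-accepting: {q1,q2,q4,q7,q8,q9} | {q0,q3,q5,q6}.
On input 0, block {q1,q2,q4,q7,q8,q9} splits into {q1,q8,q9} and {q2,q4,q7}.
On input 1, block {q1,q8,q9} splits into {q1,q9} and {q8}.
On input 1, block {q0,q3,q5,q6} splits into {q0,q6} and {q3,q5}.
Refine {q2,q4,q7} on symbol 1: members go to different blocks, giving {q2,q4} and {q7}.
No further refinement is possible. Final partition (6 blocks): {q1,q9} | {q0,q6} | {q2,q4} | {q8} | {q3,q5} | {q7}.
State q6 belongs to the block {q0,q6}, which has 2 states.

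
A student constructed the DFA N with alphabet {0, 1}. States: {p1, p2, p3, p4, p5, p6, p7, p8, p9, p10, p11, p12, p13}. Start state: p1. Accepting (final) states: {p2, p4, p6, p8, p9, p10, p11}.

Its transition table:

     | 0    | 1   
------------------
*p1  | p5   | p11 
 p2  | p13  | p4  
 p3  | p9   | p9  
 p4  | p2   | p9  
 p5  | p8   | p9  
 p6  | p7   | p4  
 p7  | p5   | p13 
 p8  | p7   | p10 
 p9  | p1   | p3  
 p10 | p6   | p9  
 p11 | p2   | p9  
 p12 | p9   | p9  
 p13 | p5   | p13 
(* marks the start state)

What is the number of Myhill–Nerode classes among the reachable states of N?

7

States {p12} cannot be reached from the start state, so discard them.
P0 = {p2,p4,p6,p8,p9,p10,p11} | {p1,p3,p5,p7,p13}.
Refine {p2,p4,p6,p8,p9,p10,p11} on symbol 0: members go to different blocks, giving {p2,p6,p8,p9} and {p4,p10,p11}.
On input 1, block {p2,p6,p8,p9} splits into {p2,p6,p8} and {p9}.
Split {p1,p3,p5,p7,p13} by δ(·,0) → {p1,p7,p13} and {p3} and {p5}.
On input 1, block {p1,p7,p13} splits into {p7,p13} and {p1}.
Stable partition: {p2,p6,p8} | {p7,p13} | {p4,p10,p11} | {p9} | {p3} | {p5} | {p1} — 7 equivalence classes.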